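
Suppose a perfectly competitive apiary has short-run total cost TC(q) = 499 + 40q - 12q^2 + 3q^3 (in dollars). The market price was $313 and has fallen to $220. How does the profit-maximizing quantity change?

Output falls from 7 to 6

AVC = 40 - 12q + 3q^2, minimized at q = 2 where min AVC = $28. MC = 40 - 24q + 9q^2.
With P = $313 above the shutdown price, P = MC gives q = 7.
At P = $220 ≥ min AVC, set P = MC: q = 6. The firm stays open but cuts output.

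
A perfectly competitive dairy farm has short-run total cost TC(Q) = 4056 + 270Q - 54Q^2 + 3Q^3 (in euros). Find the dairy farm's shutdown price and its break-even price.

Shutdown price = min AVC. AVC = 270 - 54Q + 3Q^2, with vertex at Q = 9 and minimum €27.
ATC = 4056/Q + 270 - 54Q + 3Q^2. Setting dATC/dQ = −4056/Q^2 − 54 + 6Q = 0 gives Q = 13 (since 6·13^3 − 54·13^2 = 4056).
min ATC = 4056/13 + 270 − 54·13 + 3·13^2 = €387. That is the break-even price.
For €27 ≤ P < €387 the firm produces at a loss; below €27 it shuts down.

Shutdown price = €27; break-even price = €387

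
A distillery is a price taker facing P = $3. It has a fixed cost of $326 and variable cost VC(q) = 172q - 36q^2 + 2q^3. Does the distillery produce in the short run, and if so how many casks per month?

Variable cost is VC = 172q - 36q^2 + 2q^3, so AVC = VC/q = 172 - 36q + 2q^2 and MC = dTC/dq = 172 - 72q + 6q^2.
AVC hits its minimum where MC = AVC, at q = 9, giving min AVC = 172 - 36·9 + 2·9^2 = $10.
P = $3 lies below min AVC = $10; no output level covers variable cost.
Shutting down limits the loss to fixed cost, $326.

Shut down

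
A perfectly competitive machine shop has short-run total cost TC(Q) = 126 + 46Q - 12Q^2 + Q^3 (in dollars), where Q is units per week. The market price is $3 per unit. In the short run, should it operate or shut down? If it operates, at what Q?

Shut down

Strip out fixed cost: VC = 46Q - 12Q^2 + Q^3. Then AVC = 46 - 12Q + Q^2 and MC = 46 - 24Q + 3Q^2.
AVC is minimized where dAVC/dQ = -12 + 2Q = 0, at Q = 6; min AVC = 46 - 12·6 + 6^2 = $10.
Since P = $3 < min AVC = $10, price fails to cover variable cost at any output.
Shutting down limits the loss to fixed cost, $126.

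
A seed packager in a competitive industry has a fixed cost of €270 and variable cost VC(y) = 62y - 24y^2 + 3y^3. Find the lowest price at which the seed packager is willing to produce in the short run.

€14 per unit

The firm shuts down when price falls below the minimum of average variable cost. AVC = VC/y = 62 - 24y + 3y^2.
At the minimum of AVC, MC = AVC. MC = 62 - 48y + 9y^2; setting MC = AVC gives 6y^2 - 24y = 0, so y = 4. min AVC = 14.
The firm shuts down for any P below €14.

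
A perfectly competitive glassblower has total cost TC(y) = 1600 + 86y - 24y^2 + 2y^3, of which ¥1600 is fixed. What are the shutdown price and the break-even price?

Shutdown price = min AVC. AVC = 86 - 24y + 2y^2, with vertex at y = 6 and minimum ¥14.
ATC = 1600/y + 86 - 24y + 2y^2. Setting dATC/dy = −1600/y^2 − 24 + 4y = 0 gives y = 10 (since 4·10^3 − 24·10^2 = 1600).
min ATC = 1600/10 + 86 − 24·10 + 2·10^2 = ¥206. That is the break-even price.
Between these two prices the firm operates at a loss; above ¥206 it earns a profit.

Shutdown price = ¥14; break-even price = ¥206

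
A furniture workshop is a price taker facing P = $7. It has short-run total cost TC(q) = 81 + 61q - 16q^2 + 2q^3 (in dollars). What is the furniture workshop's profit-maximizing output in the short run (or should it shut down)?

From TC, MC = TC'(q) = 61 - 32q + 6q^2 and AVC = VC/q = 61 - 16q + 2q^2.
AVC is minimized where dAVC/dq = -16 + 4q = 0, at q = 4; min AVC = 61 - 16·4 + 2·4^2 = $29.
Since P = $7 < min AVC = $29, price fails to cover variable cost at any output.
The firm minimizes its loss by shutting down and losing only its fixed cost of $81.

Shut down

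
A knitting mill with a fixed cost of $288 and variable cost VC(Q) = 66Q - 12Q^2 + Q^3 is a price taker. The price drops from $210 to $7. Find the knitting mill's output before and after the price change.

AVC = 66 - 12Q + Q^2, minimized at Q = 6 where min AVC = $30. MC = 66 - 24Q + 3Q^2.
At P = $210 ≥ min AVC, set P = MC on the rising branch: Q = 12.
At P = $7 < min AVC = $30, price no longer covers variable cost at any output, so the firm shuts down: Q = 0.

Output falls from 12 to 0 (the firm shuts down)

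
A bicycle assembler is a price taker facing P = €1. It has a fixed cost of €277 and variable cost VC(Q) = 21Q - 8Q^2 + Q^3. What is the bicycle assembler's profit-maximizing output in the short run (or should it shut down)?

Shut down

From TC, MC = TC'(Q) = 21 - 16Q + 3Q^2 and AVC = VC/Q = 21 - 8Q + Q^2.
The AVC parabola has its vertex at Q = 8/2 = 4, where AVC = 21 - 8·4 + 4^2 = €5.
With P < min AVC (€1 < €5), every unit sold adds to the loss.
Best response: produce nothing and absorb the €277 fixed cost.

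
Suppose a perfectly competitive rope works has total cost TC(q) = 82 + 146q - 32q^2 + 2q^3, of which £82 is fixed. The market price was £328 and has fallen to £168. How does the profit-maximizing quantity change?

Output falls from 13 to 11

AVC = 146 - 32q + 2q^2, minimized at q = 8 where min AVC = £18. MC = 146 - 64q + 6q^2.
With P = £328 above the shutdown price, P = MC gives q = 13.
At P = £168 ≥ min AVC, set P = MC: q = 11. The firm stays open but cuts output.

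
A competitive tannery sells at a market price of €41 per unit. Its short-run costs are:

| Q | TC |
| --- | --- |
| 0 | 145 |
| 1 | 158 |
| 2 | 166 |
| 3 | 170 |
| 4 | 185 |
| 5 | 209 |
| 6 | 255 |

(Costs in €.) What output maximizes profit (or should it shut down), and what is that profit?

Profit at each row (π = 41Q − TC): Q=0: -145; Q=1: -117; Q=2: -84; Q=3: -47; Q=4: -21; Q=5: -4; Q=6: -9.
Profit is maximized at Q = 5. AVC there is 64/5 = €12.80 ≤ P, so producing beats shutting down (which would give -€145).

Q = 5; profit = -€4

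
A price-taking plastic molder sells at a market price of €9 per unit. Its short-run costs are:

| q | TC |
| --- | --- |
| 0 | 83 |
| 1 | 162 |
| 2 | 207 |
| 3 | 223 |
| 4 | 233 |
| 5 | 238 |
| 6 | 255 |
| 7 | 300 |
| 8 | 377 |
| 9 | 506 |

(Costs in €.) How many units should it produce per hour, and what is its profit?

Tabulate TR − TC: q=0: -83; q=1: -153; q=2: -189; q=3: -196; q=4: -197; q=5: -193; q=6: -201; q=7: -237; q=8: -305; q=9: -425.
Profit is highest at q = 0. Equivalently, the lowest AVC in the table is 172/6 ≈ €28.67 at q = 6, and P = €9 falls below it — price never covers variable cost, so the firm shuts down and loses only its fixed cost.

q = 0 (shut down); profit = -€83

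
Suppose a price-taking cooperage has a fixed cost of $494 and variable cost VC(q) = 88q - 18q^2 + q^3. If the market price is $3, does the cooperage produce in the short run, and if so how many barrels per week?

Shut down

Variable cost is VC = 88q - 18q^2 + q^3, so AVC = VC/q = 88 - 18q + q^2 and MC = dTC/dq = 88 - 36q + 3q^2.
AVC hits its minimum where MC = AVC, at q = 9, giving min AVC = 88 - 18·9 + 9^2 = $7.
P = $3 lies below min AVC = $7; no output level covers variable cost.
Shutting down limits the loss to fixed cost, $494.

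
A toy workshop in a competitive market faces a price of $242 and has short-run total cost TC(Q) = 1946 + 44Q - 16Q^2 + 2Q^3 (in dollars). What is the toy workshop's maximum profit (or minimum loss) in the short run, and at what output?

Profit = -$326 at Q = 9

AVC = 44 - 16Q + 2Q^2 has its minimum $12 at Q = 4; price $242 clears that bar, so the firm operates.
With MC = 44 - 32Q + 6Q^2, P = MC on the upward-sloping part at Q* = 9.
TR = 242·9 = 2178. TC = 1946 + 558 = 2504. Profit = 2178 − 2504 = -$326.
That loss of $326 beats the $1946 the firm would lose by shutting down; producing recovers $1620 of fixed cost.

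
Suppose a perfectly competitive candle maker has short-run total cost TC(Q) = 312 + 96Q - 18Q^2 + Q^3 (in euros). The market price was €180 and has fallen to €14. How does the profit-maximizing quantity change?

Output falls from 14 to 0 (the firm shuts down)

AVC = 96 - 18Q + Q^2, minimized at Q = 9 where min AVC = €15. MC = 96 - 36Q + 3Q^2.
At P = €180 ≥ min AVC, set P = MC on the rising branch: Q = 14.
At P = €14 < min AVC = €15, price no longer covers variable cost at any output, so the firm shuts down: Q = 0.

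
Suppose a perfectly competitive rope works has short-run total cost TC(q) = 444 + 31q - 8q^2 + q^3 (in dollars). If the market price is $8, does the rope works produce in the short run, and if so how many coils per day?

Shut down

From TC, MC = TC'(q) = 31 - 16q + 3q^2 and AVC = VC/q = 31 - 8q + q^2.
AVC is minimized where dAVC/dq = -8 + 2q = 0, at q = 4; min AVC = 31 - 8·4 + 4^2 = $15.
With P < min AVC ($8 < $15), every unit sold adds to the loss.
Shutting down limits the loss to fixed cost, $444.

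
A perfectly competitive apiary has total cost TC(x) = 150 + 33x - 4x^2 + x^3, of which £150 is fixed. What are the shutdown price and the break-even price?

Shutdown price = £29; break-even price = £68

AVC = 33 - 4x + x^2; minimized at x = 2, giving min AVC = £29. That is the shutdown price.
ATC = 150/x + 33 - 4x + x^2. Setting dATC/dx = −150/x^2 − 4 + 2x = 0 gives x = 5 (since 2·5^3 − 4·5^2 = 150).
min ATC = 150/5 + 33 − 4·5 + 5^2 = £68. That is the break-even price.
For £29 ≤ P < £68 the firm produces at a loss; below £29 it shuts down.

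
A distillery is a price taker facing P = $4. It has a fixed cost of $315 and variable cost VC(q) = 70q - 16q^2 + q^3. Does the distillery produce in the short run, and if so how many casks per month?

Strip out fixed cost: VC = 70q - 16q^2 + q^3. Then AVC = 70 - 16q + q^2 and MC = 70 - 32q + 3q^2.
AVC is minimized where dAVC/dq = -16 + 2q = 0, at q = 8; min AVC = 70 - 16·8 + 8^2 = $6.
P = $4 lies below min AVC = $6; no output level covers variable cost.
Best response: produce nothing and absorb the $315 fixed cost.

Shut down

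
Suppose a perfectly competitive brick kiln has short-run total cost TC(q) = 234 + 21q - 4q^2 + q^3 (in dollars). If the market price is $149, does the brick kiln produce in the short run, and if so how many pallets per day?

Variable cost is VC = 21q - 4q^2 + q^3, so AVC = VC/q = 21 - 4q + q^2 and MC = dTC/dq = 21 - 8q + 3q^2.
AVC is minimized where dAVC/dq = -4 + 2q = 0, at q = 2; min AVC = 21 - 4·2 + 2^2 = $17.
Since P = $149 ≥ min AVC = $17, price covers variable cost and the firm should produce.
Set P = MC: 149 = 21 - 8q + 3q^2 → -128 - 8q + 3q^2 = 0. The roots are q = -16/3 and q = 8; the profit-maximizing output is on the rising part of MC, so q* = 8.
Check: AVC at q = 8 is $53 ≤ P, so revenue covers variable cost.
Profit = P·q − TC = 149·8 − 658 = $534.

Produce at q = 8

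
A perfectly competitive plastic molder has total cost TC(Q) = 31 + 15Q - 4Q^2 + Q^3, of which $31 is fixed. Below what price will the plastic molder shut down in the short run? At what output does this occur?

$11 per unit, at Q = 2

The shutdown price is the minimum of AVC. VC = 15Q - 4Q^2 + Q^3, so AVC = 15 - 4Q + Q^2.
dAVC/dQ = -4 + 2Q = 0 gives Q = 2. min AVC = 15 - 4·2 + 2^2 = 11.
So the shutdown price is $11.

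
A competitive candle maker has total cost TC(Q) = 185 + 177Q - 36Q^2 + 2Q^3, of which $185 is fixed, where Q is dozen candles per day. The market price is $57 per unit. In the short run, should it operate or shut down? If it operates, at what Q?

Produce at Q = 10

Strip out fixed cost: VC = 177Q - 36Q^2 + 2Q^3. Then AVC = 177 - 36Q + 2Q^2 and MC = 177 - 72Q + 6Q^2.
AVC is minimized where dAVC/dQ = -36 + 4Q = 0, at Q = 9; min AVC = 177 - 36·9 + 2·9^2 = $15.
Because $57 ≥ $15, revenue can cover variable cost; the firm operates.
Solving P = MC: 120 - 72Q + 6Q^2 = 0 ⇒ Q = 2 or 10. On the upward-sloping branch, Q* = 10.
Check: AVC at Q = 10 is $17 ≤ P, so revenue covers variable cost.
Profit = P·Q − TC = 57·10 − 355 = $215.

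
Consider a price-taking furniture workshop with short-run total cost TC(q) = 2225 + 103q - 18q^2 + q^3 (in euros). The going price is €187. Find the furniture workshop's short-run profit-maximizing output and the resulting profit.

Profit = -€265 at q = 14

AVC = 103 - 18q + q^2 has its minimum €22 at q = 9; price €187 clears that bar, so the firm operates.
With MC = 103 - 36q + 3q^2, P = MC on the upward-sloping part at q* = 14.
TR = 187·14 = 2618. TC = 2225 + 658 = 2883. Profit = 2618 − 2883 = -€265.
By producing, the firm covers all variable cost plus €1960 of fixed cost; shutting down would lose the full €2225.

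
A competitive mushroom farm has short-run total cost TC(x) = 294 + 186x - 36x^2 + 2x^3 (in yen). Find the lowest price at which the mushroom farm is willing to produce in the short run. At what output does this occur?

The shutdown price is the minimum of AVC. VC = 186x - 36x^2 + 2x^3, so AVC = 186 - 36x + 2x^2.
At the minimum of AVC, MC = AVC. MC = 186 - 72x + 6x^2; setting MC = AVC gives 4x^2 - 36x = 0, so x = 9. min AVC = 24.
So the shutdown price is ¥24.

¥24 per unit, at x = 9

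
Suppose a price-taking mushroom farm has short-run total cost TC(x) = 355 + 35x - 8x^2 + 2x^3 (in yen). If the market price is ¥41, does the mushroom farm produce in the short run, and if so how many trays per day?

Produce at x = 3

From TC, MC = TC'(x) = 35 - 16x + 6x^2 and AVC = VC/x = 35 - 8x + 2x^2.
The AVC parabola has its vertex at x = 8/4 = 2, where AVC = 35 - 8·2 + 2·2^2 = ¥27.
P = ¥41 exceeds min AVC = ¥27, so the firm stays open.
P = MC gives -6 - 16x + 6x^2 = 0, with roots -1/3 and 3. Take the larger (rising MC): x* = 3.
Check: AVC at x = 3 is ¥29 ≤ P, so revenue covers variable cost.
Profit = P·x − TC = 41·3 − 442 = -¥319, a loss, but smaller than the ¥355 fixed cost the firm would lose by shutting down.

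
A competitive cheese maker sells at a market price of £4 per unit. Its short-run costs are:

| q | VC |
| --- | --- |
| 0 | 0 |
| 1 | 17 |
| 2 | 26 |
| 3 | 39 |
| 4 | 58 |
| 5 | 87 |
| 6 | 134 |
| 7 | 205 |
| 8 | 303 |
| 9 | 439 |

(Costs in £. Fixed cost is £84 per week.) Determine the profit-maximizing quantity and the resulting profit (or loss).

q = 0 (shut down); profit = -£84

Compute π = P·q − TC at each output: q=0: -84; q=1: -97; q=2: -102; q=3: -111; q=4: -126; q=5: -151; q=6: -194; q=7: -261; q=8: -355; q=9: -487.
Profit is highest at q = 0. Equivalently, the lowest AVC in the table is 26/2 ≈ £13 at q = 2, and P = £4 falls below it — price never covers variable cost, so the firm shuts down and loses only its fixed cost.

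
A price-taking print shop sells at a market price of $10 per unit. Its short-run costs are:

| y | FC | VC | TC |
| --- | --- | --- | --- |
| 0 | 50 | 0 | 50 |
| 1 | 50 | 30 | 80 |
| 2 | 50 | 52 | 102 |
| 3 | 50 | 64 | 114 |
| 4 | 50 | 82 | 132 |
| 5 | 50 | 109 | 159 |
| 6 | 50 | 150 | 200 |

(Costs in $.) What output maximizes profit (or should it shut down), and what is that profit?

Profit at each row (π = 10y − TC): y=0: -50; y=1: -70; y=2: -82; y=3: -84; y=4: -92; y=5: -109; y=6: -140.
Profit is highest at y = 0. Equivalently, the lowest AVC in the table is 82/4 ≈ $20.50 at y = 4, and P = $10 falls below it — price never covers variable cost, so the firm shuts down and loses only its fixed cost.

y = 0 (shut down); profit = -$50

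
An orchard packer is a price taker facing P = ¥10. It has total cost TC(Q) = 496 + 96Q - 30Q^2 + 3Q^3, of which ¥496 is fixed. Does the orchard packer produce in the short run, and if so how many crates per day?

Shut down

Variable cost is VC = 96Q - 30Q^2 + 3Q^3, so AVC = VC/Q = 96 - 30Q + 3Q^2 and MC = dTC/dQ = 96 - 60Q + 9Q^2.
AVC is minimized where dAVC/dQ = -30 + 6Q = 0, at Q = 5; min AVC = 96 - 30·5 + 3·5^2 = ¥21.
P = ¥10 lies below min AVC = ¥21; no output level covers variable cost.
Shutting down limits the loss to fixed cost, ¥496.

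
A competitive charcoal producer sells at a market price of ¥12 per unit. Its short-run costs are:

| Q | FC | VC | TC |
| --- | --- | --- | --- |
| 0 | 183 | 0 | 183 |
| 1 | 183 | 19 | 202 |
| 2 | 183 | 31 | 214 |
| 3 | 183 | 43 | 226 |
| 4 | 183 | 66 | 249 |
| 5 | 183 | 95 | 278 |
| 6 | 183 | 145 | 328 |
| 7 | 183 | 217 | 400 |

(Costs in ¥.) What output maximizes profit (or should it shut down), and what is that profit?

Q = 0 (shut down); profit = -¥183

Compute π = P·Q − TC at each output: Q=0: -183; Q=1: -190; Q=2: -190; Q=3: -190; Q=4: -201; Q=5: -218; Q=6: -256; Q=7: -316.
Profit is highest at Q = 0. Equivalently, the lowest AVC in the table is 43/3 ≈ ¥14.33 at Q = 3, and P = ¥12 falls below it — price never covers variable cost, so the firm shuts down and loses only its fixed cost.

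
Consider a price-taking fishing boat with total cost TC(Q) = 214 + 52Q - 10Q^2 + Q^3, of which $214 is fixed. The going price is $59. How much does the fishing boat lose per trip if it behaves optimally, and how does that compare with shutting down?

Profit = -$18 at Q = 7

AVC = 52 - 10Q + Q^2; min AVC = $27 at Q = 5. Since P = $59 ≥ min AVC, the firm produces.
With MC = 52 - 20Q + 3Q^2, P = MC on the upward-sloping part at Q* = 7.
TR = 59·7 = 413. TC = 214 + 217 = 431. Profit = 413 − 431 = -$18.
Shutting down would mean losing the fixed cost of $214, so operating at a loss of $18 is better by $196.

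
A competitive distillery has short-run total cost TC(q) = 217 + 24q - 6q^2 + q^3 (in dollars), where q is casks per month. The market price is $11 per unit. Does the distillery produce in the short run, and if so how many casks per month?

Shut down

Variable cost is VC = 24q - 6q^2 + q^3, so AVC = VC/q = 24 - 6q + q^2 and MC = dTC/dq = 24 - 12q + 3q^2.
AVC is minimized where dAVC/dq = -6 + 2q = 0, at q = 3; min AVC = 24 - 6·3 + 3^2 = $15.
P = $11 lies below min AVC = $15; no output level covers variable cost.
The firm minimizes its loss by shutting down and losing only its fixed cost of $217.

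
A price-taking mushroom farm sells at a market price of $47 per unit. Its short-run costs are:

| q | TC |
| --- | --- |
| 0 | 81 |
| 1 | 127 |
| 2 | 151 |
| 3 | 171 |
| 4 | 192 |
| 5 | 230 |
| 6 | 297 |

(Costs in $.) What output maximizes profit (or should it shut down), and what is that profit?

Profit at each row (π = 47q − TC): q=0: -81; q=1: -80; q=2: -57; q=3: -30; q=4: -4; q=5: 5; q=6: -15.
Profit is maximized at q = 5. AVC there is 149/5 = $29.80 ≤ P, so producing beats shutting down (which would give -$81).

q = 5; profit = $5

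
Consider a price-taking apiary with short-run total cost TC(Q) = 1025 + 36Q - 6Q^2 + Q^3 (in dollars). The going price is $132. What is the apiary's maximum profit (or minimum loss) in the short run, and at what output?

Profit = -$385 at Q = 8

AVC = 36 - 6Q + Q^2 has its minimum $27 at Q = 3; price $132 clears that bar, so the firm operates.
MC = 36 - 12Q + 3Q^2. Setting P = MC and taking the root on the rising branch gives Q* = 8.
TR = 132·8 = 1056. TC = 1025 + 416 = 1441. Profit = 1056 − 1441 = -$385.
That loss of $385 beats the $1025 the firm would lose by shutting down; producing recovers $640 of fixed cost.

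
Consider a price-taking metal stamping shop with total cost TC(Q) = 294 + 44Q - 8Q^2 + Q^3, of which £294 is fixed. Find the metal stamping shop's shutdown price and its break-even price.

Shutdown price = £28; break-even price = £79

AVC = 44 - 8Q + Q^2; minimized at Q = 4, giving min AVC = £28. That is the shutdown price.
ATC = 294/Q + 44 - 8Q + Q^2. Setting dATC/dQ = −294/Q^2 − 8 + 2Q = 0 gives Q = 7 (since 2·7^3 − 8·7^2 = 294).
min ATC = 294/7 + 44 − 8·7 + 7^2 = £79. That is the break-even price.
For £28 ≤ P < £79 the firm produces at a loss; below £28 it shuts down.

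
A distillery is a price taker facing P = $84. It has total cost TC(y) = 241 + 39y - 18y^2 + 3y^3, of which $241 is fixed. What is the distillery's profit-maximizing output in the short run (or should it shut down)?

Produce at y = 5

From TC, MC = TC'(y) = 39 - 36y + 9y^2 and AVC = VC/y = 39 - 18y + 3y^2.
The AVC parabola has its vertex at y = 18/6 = 3, where AVC = 39 - 18·3 + 3·3^2 = $12.
P = $84 exceeds min AVC = $12, so the firm stays open.
Solving P = MC: -45 - 36y + 9y^2 = 0 ⇒ y = -1 or 5. On the upward-sloping branch, y* = 5.
Check: AVC at y = 5 is $24 ≤ P, so revenue covers variable cost.
Profit = P·y − TC = 84·5 − 361 = $59.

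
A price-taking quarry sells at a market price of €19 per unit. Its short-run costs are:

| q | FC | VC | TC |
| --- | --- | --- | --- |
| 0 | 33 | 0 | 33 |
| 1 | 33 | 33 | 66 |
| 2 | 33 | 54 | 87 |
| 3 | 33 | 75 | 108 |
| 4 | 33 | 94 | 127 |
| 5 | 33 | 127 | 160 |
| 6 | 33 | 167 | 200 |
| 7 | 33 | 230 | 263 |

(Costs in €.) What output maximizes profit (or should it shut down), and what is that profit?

q = 0 (shut down); profit = -€33

Profit at each row (π = 19q − TC): q=0: -33; q=1: -47; q=2: -49; q=3: -51; q=4: -51; q=5: -65; q=6: -86; q=7: -130.
Profit is highest at q = 0. Equivalently, the lowest AVC in the table is 94/4 ≈ €23.50 at q = 4, and P = €19 falls below it — price never covers variable cost, so the firm shuts down and loses only its fixed cost.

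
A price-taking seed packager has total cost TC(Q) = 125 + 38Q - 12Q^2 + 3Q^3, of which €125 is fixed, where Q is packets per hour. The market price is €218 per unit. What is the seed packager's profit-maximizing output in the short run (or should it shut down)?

Variable cost is VC = 38Q - 12Q^2 + 3Q^3, so AVC = VC/Q = 38 - 12Q + 3Q^2 and MC = dTC/dQ = 38 - 24Q + 9Q^2.
AVC hits its minimum where MC = AVC, at Q = 2, giving min AVC = 38 - 12·2 + 3·2^2 = €26.
Since P = €218 ≥ min AVC = €26, price covers variable cost and the firm should produce.
Solving P = MC: -180 - 24Q + 9Q^2 = 0 ⇒ Q = -10/3 or 6. On the upward-sloping branch, Q* = 6.
Check: AVC at Q = 6 is €74 ≤ P, so revenue covers variable cost.
Profit = P·Q − TC = 218·6 − 569 = €739.

Produce at Q = 6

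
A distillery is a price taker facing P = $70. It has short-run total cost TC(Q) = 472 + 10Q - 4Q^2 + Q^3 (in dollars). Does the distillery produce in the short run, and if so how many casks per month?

Produce at Q = 6

Variable cost is VC = 10Q - 4Q^2 + Q^3, so AVC = VC/Q = 10 - 4Q + Q^2 and MC = dTC/dQ = 10 - 8Q + 3Q^2.
AVC hits its minimum where MC = AVC, at Q = 2, giving min AVC = 10 - 4·2 + 2^2 = $6.
Because $70 ≥ $6, revenue can cover variable cost; the firm operates.
Solving P = MC: -60 - 8Q + 3Q^2 = 0 ⇒ Q = -10/3 or 6. On the upward-sloping branch, Q* = 6.
Check: AVC at Q = 6 is $22 ≤ P, so revenue covers variable cost.
Profit = P·Q − TC = 70·6 − 604 = -$184, a loss, but smaller than the $472 fixed cost the firm would lose by shutting down.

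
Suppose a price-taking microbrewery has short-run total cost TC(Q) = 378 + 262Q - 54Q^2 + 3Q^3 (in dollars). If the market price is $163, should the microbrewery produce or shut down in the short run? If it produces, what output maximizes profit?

From TC, MC = TC'(Q) = 262 - 108Q + 9Q^2 and AVC = VC/Q = 262 - 54Q + 3Q^2.
AVC is minimized where dAVC/dQ = -54 + 6Q = 0, at Q = 9; min AVC = 262 - 54·9 + 3·9^2 = $19.
Because $163 ≥ $19, revenue can cover variable cost; the firm operates.
Solving P = MC: 99 - 108Q + 9Q^2 = 0 ⇒ Q = 1 or 11. On the upward-sloping branch, Q* = 11.
Check: AVC at Q = 11 is $31 ≤ P, so revenue covers variable cost.
Profit = P·Q − TC = 163·11 − 719 = $1074.

Produce at Q = 11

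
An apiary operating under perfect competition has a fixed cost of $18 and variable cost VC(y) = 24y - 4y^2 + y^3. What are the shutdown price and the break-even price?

Shutdown price = $20; break-even price = $27

AVC = 24 - 4y + y^2; minimized at y = 2, giving min AVC = $20. That is the shutdown price.
ATC = 18/y + 24 - 4y + y^2. Setting dATC/dy = −18/y^2 − 4 + 2y = 0 gives y = 3 (since 2·3^3 − 4·3^2 = 18).
min ATC = 18/3 + 24 − 4·3 + 3^2 = $27. That is the break-even price.
Between these two prices the firm operates at a loss; above $27 it earns a profit.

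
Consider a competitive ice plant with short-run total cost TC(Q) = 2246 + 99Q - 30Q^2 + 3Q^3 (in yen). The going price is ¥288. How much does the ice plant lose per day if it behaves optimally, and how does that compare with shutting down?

Profit = -¥302 at Q = 9

AVC = 99 - 30Q + 3Q^2; min AVC = ¥24 at Q = 5. Since P = ¥288 ≥ min AVC, the firm produces.
With MC = 99 - 60Q + 9Q^2, P = MC on the upward-sloping part at Q* = 9.
TR = 288·9 = 2592. TC = 2246 + 648 = 2894. Profit = 2592 − 2894 = -¥302.
By producing, the firm covers all variable cost plus ¥1944 of fixed cost; shutting down would lose the full ¥2246.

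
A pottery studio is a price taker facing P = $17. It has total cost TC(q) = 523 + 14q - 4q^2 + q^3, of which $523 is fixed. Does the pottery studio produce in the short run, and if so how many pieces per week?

Variable cost is VC = 14q - 4q^2 + q^3, so AVC = VC/q = 14 - 4q + q^2 and MC = dTC/dq = 14 - 8q + 3q^2.
AVC hits its minimum where MC = AVC, at q = 2, giving min AVC = 14 - 4·2 + 2^2 = $10.
Because $17 ≥ $10, revenue can cover variable cost; the firm operates.
P = MC gives -3 - 8q + 3q^2 = 0, with roots -1/3 and 3. Take the larger (rising MC): q* = 3.
Check: AVC at q = 3 is $11 ≤ P, so revenue covers variable cost.
Profit = P·q − TC = 17·3 − 556 = -$505, a loss, but smaller than the $523 fixed cost the firm would lose by shutting down.

Produce at q = 3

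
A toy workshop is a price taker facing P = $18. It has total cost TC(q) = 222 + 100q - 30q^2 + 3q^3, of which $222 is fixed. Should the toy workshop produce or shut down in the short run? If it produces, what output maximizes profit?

Shut down

Variable cost is VC = 100q - 30q^2 + 3q^3, so AVC = VC/q = 100 - 30q + 3q^2 and MC = dTC/dq = 100 - 60q + 9q^2.
AVC is minimized where dAVC/dq = -30 + 6q = 0, at q = 5; min AVC = 100 - 30·5 + 3·5^2 = $25.
With P < min AVC ($18 < $25), every unit sold adds to the loss.
The firm minimizes its loss by shutting down and losing only its fixed cost of $222.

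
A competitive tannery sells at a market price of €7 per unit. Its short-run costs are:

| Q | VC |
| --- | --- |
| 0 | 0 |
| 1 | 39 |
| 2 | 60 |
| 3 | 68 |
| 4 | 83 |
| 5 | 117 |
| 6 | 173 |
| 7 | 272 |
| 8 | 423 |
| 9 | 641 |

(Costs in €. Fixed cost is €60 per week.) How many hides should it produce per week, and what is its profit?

Q = 0 (shut down); profit = -€60

Profit at each row (π = 7Q − TC): Q=0: -60; Q=1: -92; Q=2: -106; Q=3: -107; Q=4: -115; Q=5: -142; Q=6: -191; Q=7: -283; Q=8: -427; Q=9: -638.
Profit is highest at Q = 0. Equivalently, the lowest AVC in the table is 83/4 ≈ €20.75 at Q = 4, and P = €7 falls below it — price never covers variable cost, so the firm shuts down and loses only its fixed cost.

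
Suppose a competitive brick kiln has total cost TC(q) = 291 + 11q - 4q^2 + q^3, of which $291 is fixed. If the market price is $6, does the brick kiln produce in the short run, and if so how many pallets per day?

Variable cost is VC = 11q - 4q^2 + q^3, so AVC = VC/q = 11 - 4q + q^2 and MC = dTC/dq = 11 - 8q + 3q^2.
The AVC parabola has its vertex at q = 4/2 = 2, where AVC = 11 - 4·2 + 2^2 = $7.
Since P = $6 < min AVC = $7, price fails to cover variable cost at any output.
Best response: produce nothing and absorb the $291 fixed cost.

Shut down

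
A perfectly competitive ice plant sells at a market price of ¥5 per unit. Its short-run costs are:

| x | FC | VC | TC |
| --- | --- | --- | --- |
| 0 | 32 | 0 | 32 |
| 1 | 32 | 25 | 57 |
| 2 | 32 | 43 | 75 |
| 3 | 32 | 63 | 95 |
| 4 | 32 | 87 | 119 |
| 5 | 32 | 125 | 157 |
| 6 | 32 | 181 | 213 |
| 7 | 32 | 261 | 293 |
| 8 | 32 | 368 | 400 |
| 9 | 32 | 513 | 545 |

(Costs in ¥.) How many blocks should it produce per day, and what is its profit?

x = 0 (shut down); profit = -¥32

Tabulate TR − TC: x=0: -32; x=1: -52; x=2: -65; x=3: -80; x=4: -99; x=5: -132; x=6: -183; x=7: -258; x=8: -360; x=9: -500.
Profit is highest at x = 0. Equivalently, the lowest AVC in the table is 63/3 ≈ ¥21 at x = 3, and P = ¥5 falls below it — price never covers variable cost, so the firm shuts down and loses only its fixed cost.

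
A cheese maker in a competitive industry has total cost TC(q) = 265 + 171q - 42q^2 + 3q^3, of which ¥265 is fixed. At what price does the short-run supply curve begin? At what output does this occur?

Short-run supply begins at min AVC. From VC = 171q - 42q^2 + 3q^3, AVC = 171 - 42q + 3q^2.
dAVC/dq = -42 + 6q = 0 gives q = 7. min AVC = 171 - 42·7 + 3·7^2 = 24.
The firm shuts down for any P below ¥24.

¥24 per unit, at q = 7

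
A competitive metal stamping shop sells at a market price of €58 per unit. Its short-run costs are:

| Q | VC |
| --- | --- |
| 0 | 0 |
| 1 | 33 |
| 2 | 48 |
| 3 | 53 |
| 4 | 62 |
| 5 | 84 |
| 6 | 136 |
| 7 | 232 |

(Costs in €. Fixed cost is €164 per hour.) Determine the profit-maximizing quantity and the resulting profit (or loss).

Q = 6; profit = €48

Profit at each row (π = 58Q − TC): Q=0: -164; Q=1: -139; Q=2: -96; Q=3: -43; Q=4: 6; Q=5: 42; Q=6: 48; Q=7: 10.
Profit is maximized at Q = 6. AVC there is 136/6 = €22.67 ≤ P, so producing beats shutting down (which would give -€164).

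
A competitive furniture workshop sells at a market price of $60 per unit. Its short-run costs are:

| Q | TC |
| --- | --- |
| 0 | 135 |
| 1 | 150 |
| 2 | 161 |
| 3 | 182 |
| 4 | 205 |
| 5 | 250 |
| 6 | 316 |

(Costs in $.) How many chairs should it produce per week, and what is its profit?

Profit at each row (π = 60Q − TC): Q=0: -135; Q=1: -90; Q=2: -41; Q=3: -2; Q=4: 35; Q=5: 50; Q=6: 44.
Profit is maximized at Q = 5. AVC there is 115/5 = $23 ≤ P, so producing beats shutting down (which would give -$135).

Q = 5; profit = $50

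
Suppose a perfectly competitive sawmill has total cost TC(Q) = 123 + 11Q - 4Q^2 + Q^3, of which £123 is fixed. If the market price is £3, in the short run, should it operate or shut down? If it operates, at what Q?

Strip out fixed cost: VC = 11Q - 4Q^2 + Q^3. Then AVC = 11 - 4Q + Q^2 and MC = 11 - 8Q + 3Q^2.
The AVC parabola has its vertex at Q = 4/2 = 2, where AVC = 11 - 4·2 + 2^2 = £7.
P = £3 lies below min AVC = £7; no output level covers variable cost.
The firm minimizes its loss by shutting down and losing only its fixed cost of £123.

Shut down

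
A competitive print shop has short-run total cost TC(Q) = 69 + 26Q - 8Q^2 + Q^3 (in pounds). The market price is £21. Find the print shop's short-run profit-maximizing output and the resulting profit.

Profit = -£19 at Q = 5

AVC = 26 - 8Q + Q^2 has its minimum £10 at Q = 4; price £21 clears that bar, so the firm operates.
With MC = 26 - 16Q + 3Q^2, P = MC on the upward-sloping part at Q* = 5.
TR = 21·5 = 105. TC = 69 + 55 = 124. Profit = 105 − 124 = -£19.
By producing, the firm covers all variable cost plus £50 of fixed cost; shutting down would lose the full £69.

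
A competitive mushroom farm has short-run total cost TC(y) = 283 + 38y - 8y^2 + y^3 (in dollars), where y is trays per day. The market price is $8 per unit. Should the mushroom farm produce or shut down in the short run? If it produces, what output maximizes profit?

From TC, MC = TC'(y) = 38 - 16y + 3y^2 and AVC = VC/y = 38 - 8y + y^2.
AVC hits its minimum where MC = AVC, at y = 4, giving min AVC = 38 - 8·4 + 4^2 = $22.
With P < min AVC ($8 < $22), every unit sold adds to the loss.
Shutting down limits the loss to fixed cost, $283.

Shut down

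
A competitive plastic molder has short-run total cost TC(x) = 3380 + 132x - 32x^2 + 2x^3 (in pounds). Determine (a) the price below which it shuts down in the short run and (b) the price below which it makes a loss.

Shutdown price = min AVC. AVC = 132 - 32x + 2x^2, with vertex at x = 8 and minimum £4.
ATC = 3380/x + 132 - 32x + 2x^2. Setting dATC/dx = −3380/x^2 − 32 + 4x = 0 gives x = 13 (since 4·13^3 − 32·13^2 = 3380).
min ATC = 3380/13 + 132 − 32·13 + 2·13^2 = £314. That is the break-even price.
For £4 ≤ P < £314 the firm produces at a loss; below £4 it shuts down.

Shutdown price = £4; break-even price = £314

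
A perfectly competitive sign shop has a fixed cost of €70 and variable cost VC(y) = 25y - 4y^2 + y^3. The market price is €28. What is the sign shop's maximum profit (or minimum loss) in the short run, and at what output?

Profit = -€52 at y = 3

AVC = 25 - 4y + y^2; min AVC = €21 at y = 2. Since P = €28 ≥ min AVC, the firm produces.
With MC = 25 - 8y + 3y^2, P = MC on the upward-sloping part at y* = 3.
TR = 28·3 = 84. TC = 70 + 66 = 136. Profit = 84 − 136 = -€52.
Shutting down would mean losing the fixed cost of €70, so operating at a loss of €52 is better by €18.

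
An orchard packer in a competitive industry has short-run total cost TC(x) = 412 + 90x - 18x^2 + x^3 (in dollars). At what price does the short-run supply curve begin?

$9 per unit

Short-run supply begins at min AVC. From VC = 90x - 18x^2 + x^3, AVC = 90 - 18x + x^2.
At the minimum of AVC, MC = AVC. MC = 90 - 36x + 3x^2; setting MC = AVC gives 2x^2 - 18x = 0, so x = 9. min AVC = 9.
So the shutdown price is $9.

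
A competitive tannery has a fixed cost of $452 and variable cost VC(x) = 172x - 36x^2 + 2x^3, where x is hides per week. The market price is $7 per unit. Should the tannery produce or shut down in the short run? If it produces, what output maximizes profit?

From TC, MC = TC'(x) = 172 - 72x + 6x^2 and AVC = VC/x = 172 - 36x + 2x^2.
AVC is minimized where dAVC/dx = -36 + 4x = 0, at x = 9; min AVC = 172 - 36·9 + 2·9^2 = $10.
With P < min AVC ($7 < $10), every unit sold adds to the loss.
Best response: produce nothing and absorb the $452 fixed cost.

Shut down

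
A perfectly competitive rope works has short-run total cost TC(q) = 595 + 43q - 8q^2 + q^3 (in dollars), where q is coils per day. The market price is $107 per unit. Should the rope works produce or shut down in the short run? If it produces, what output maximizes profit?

Strip out fixed cost: VC = 43q - 8q^2 + q^3. Then AVC = 43 - 8q + q^2 and MC = 43 - 16q + 3q^2.
AVC hits its minimum where MC = AVC, at q = 4, giving min AVC = 43 - 8·4 + 4^2 = $27.
P = $107 exceeds min AVC = $27, so the firm stays open.
P = MC gives -64 - 16q + 3q^2 = 0, with roots -8/3 and 8. Take the larger (rising MC): q* = 8.
Check: AVC at q = 8 is $43 ≤ P, so revenue covers variable cost.
Profit = P·q − TC = 107·8 − 939 = -$83, a loss, but smaller than the $595 fixed cost the firm would lose by shutting down.

Produce at q = 8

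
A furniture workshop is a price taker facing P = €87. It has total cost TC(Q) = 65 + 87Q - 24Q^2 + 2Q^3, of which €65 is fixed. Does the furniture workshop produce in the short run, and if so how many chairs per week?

Strip out fixed cost: VC = 87Q - 24Q^2 + 2Q^3. Then AVC = 87 - 24Q + 2Q^2 and MC = 87 - 48Q + 6Q^2.
AVC is minimized where dAVC/dQ = -24 + 4Q = 0, at Q = 6; min AVC = 87 - 24·6 + 2·6^2 = €15.
Because €87 ≥ €15, revenue can cover variable cost; the firm operates.
P = MC gives -48Q + 6Q^2 = 0, with roots 0 and 8. Take the larger (rising MC): Q* = 8.
Check: AVC at Q = 8 is €23 ≤ P, so revenue covers variable cost.
Profit = P·Q − TC = 87·8 − 249 = €447.

Produce at Q = 8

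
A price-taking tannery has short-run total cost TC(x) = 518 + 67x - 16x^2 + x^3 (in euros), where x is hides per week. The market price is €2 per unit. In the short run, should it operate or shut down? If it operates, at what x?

Strip out fixed cost: VC = 67x - 16x^2 + x^3. Then AVC = 67 - 16x + x^2 and MC = 67 - 32x + 3x^2.
The AVC parabola has its vertex at x = 16/2 = 8, where AVC = 67 - 16·8 + 8^2 = €3.
P = €2 lies below min AVC = €3; no output level covers variable cost.
The firm minimizes its loss by shutting down and losing only its fixed cost of €518.

Shut down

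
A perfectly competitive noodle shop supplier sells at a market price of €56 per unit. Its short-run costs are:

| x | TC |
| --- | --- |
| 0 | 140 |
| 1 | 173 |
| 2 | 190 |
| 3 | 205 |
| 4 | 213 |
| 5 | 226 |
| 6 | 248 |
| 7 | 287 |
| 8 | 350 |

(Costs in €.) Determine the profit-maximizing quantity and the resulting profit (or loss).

Profit at each row (π = 56x − TC): x=0: -140; x=1: -117; x=2: -78; x=3: -37; x=4: 11; x=5: 54; x=6: 88; x=7: 105; x=8: 98.
Profit is maximized at x = 7. AVC there is 147/7 = €21 ≤ P, so producing beats shutting down (which would give -€140).

x = 7; profit = €105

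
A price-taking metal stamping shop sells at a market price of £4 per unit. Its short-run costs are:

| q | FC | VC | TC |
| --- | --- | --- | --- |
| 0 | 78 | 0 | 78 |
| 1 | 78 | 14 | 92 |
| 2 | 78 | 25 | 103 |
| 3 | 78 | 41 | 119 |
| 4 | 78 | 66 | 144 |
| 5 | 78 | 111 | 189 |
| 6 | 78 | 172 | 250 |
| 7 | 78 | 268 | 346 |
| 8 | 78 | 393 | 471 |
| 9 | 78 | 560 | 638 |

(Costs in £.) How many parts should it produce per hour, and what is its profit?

q = 0 (shut down); profit = -£78

Profit at each row (π = 4q − TC): q=0: -78; q=1: -88; q=2: -95; q=3: -107; q=4: -128; q=5: -169; q=6: -226; q=7: -318; q=8: -439; q=9: -602.
Profit is highest at q = 0. Equivalently, the lowest AVC in the table is 25/2 ≈ £12.50 at q = 2, and P = £4 falls below it — price never covers variable cost, so the firm shuts down and loses only its fixed cost.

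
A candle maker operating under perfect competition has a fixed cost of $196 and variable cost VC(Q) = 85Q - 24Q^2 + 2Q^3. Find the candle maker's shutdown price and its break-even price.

Shutdown price = $13; break-even price = $43

AVC = 85 - 24Q + 2Q^2; minimized at Q = 6, giving min AVC = $13. That is the shutdown price.
ATC = 196/Q + 85 - 24Q + 2Q^2. Setting dATC/dQ = −196/Q^2 − 24 + 4Q = 0 gives Q = 7 (since 4·7^3 − 24·7^2 = 196).
min ATC = 196/7 + 85 − 24·7 + 2·7^2 = $43. That is the break-even price.
Between these two prices the firm operates at a loss; above $43 it earns a profit.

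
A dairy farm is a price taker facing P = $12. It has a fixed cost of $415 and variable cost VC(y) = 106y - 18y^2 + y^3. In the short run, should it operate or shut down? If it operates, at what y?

Shut down

Variable cost is VC = 106y - 18y^2 + y^3, so AVC = VC/y = 106 - 18y + y^2 and MC = dTC/dy = 106 - 36y + 3y^2.
The AVC parabola has its vertex at y = 18/2 = 9, where AVC = 106 - 18·9 + 9^2 = $25.
Since P = $12 < min AVC = $25, price fails to cover variable cost at any output.
Best response: produce nothing and absorb the $415 fixed cost.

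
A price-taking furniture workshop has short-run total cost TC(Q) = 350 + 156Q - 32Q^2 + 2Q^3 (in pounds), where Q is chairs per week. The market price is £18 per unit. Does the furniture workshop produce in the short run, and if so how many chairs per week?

From TC, MC = TC'(Q) = 156 - 64Q + 6Q^2 and AVC = VC/Q = 156 - 32Q + 2Q^2.
AVC hits its minimum where MC = AVC, at Q = 8, giving min AVC = 156 - 32·8 + 2·8^2 = £28.
Since P = £18 < min AVC = £28, price fails to cover variable cost at any output.
Shutting down limits the loss to fixed cost, £350.

Shut down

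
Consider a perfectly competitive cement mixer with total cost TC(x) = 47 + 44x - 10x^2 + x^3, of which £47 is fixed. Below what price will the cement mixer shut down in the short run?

£19 per unit

The shutdown price is the minimum of AVC. VC = 44x - 10x^2 + x^3, so AVC = 44 - 10x + x^2.
At the minimum of AVC, MC = AVC. MC = 44 - 20x + 3x^2; setting MC = AVC gives 2x^2 - 10x = 0, so x = 5. min AVC = 19.
For P < £19 the firm produces nothing.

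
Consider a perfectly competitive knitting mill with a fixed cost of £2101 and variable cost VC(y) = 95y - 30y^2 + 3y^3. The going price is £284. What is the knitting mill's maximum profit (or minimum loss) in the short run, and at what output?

Profit = -£157 at y = 9

AVC = 95 - 30y + 3y^2; min AVC = £20 at y = 5. Since P = £284 ≥ min AVC, the firm produces.
With MC = 95 - 60y + 9y^2, P = MC on the upward-sloping part at y* = 9.
TR = 284·9 = 2556. TC = 2101 + 612 = 2713. Profit = 2556 − 2713 = -£157.
Shutting down would mean losing the fixed cost of £2101, so operating at a loss of £157 is better by £1944.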